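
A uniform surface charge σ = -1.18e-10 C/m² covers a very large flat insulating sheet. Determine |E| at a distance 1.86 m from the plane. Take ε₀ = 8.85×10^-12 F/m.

The symmetry is planar: E is normal to the sheet and the same magnitude on both sides. Take a pillbox straddling the sheet with end-cap area A.
Flux Φ = 2EA and Q_enc = σA, so 2EA = σA/ε₀ ⇒ E = |σ|/(2ε₀), independent of distance.
E = |σ|/(2ε₀) = (1.18×10^-10)/(2·8.85×10^-12) = 6.67 N/C.

6.67 N/C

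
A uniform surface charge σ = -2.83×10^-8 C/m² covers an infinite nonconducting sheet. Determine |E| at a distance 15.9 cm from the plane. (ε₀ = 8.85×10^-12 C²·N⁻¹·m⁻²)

E = 1.60×10^3 V/m

Choose a cylindrical pillbox piercing the sheet, end faces (area A) parallel to it.
Only the two end caps contribute flux: Φ = 2EA. With Q_enc = σA, Gauss's law gives E = |σ|/(2ε₀).
E = |σ|/(2ε₀) = (2.83×10^-8)/(2·8.85×10^-12) = 1.60×10^3 N/C.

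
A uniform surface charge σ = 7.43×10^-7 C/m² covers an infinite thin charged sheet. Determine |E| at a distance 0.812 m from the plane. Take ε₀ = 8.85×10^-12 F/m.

By planar symmetry E is perpendicular to the sheet and uniform; use a Gaussian pillbox with flat faces of area A on each side of the sheet.
Only the two end caps contribute flux: Φ = 2EA. With Q_enc = σA, Gauss's law gives E = |σ|/(2ε₀).
E = |σ|/(2ε₀) = (7.43×10^-7)/(2·8.85×10^-12) = 4.20×10^4 N/C.

E = 4.20×10^4 N/C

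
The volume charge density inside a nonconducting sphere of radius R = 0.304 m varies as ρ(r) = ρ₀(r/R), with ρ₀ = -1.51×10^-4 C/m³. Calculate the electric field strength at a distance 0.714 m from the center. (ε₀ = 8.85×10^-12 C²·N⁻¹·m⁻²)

E = 2.35×10^5 N/C

Use a concentric Gaussian sphere at r = 0.714 m (r > R, all charge enclosed).
Q_enc = 4π ∫₀^R ρ₀(r'/R)^1 r'² dr' = 4πρ₀R³/4 = -1.333×10^-5 C.
By Gauss's law, ∮E·dA = E·4πr² = Q_enc/ε₀.
E = |Q_enc|/(4πε₀r²) = (1.333e-5)/(4π·8.85×10^-12·(0.714)²) = 2.35×10^5 N/C.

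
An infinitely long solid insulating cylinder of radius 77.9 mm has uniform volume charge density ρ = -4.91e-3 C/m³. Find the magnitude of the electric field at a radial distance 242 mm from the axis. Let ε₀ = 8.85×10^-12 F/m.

|E| = 6.96e6 N/C

Take a coaxial cylindrical Gaussian surface of radius r = 242 mm and length L (r > 77.9 mm, full cross-section enclosed).
λ_enc = ρ·πR² = (-4.91×10^-3)π(0.0779)² = -9.361×10^-5 C/m.
Applying ∮E·dA = Q_enc/ε₀ with the end caps contributing no flux:
E = |λ_enc|/(2πε₀r) = (9.361×10^-5)/(2π·8.85×10^-12·0.242) = 6.96×10^6 N/C.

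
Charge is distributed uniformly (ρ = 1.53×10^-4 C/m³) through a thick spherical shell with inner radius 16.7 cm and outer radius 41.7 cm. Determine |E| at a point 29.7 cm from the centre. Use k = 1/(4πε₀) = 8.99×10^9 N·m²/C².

1.41×10^6 N/C

By spherical symmetry E is radial; choose a Gaussian sphere of radius r = 29.7 cm (within the shell material, 16.7 cm < r < 41.7 cm).
Only the shell between 16.7 cm and r is enclosed: Q_enc = ρ·(4π/3)(r³ − a³) = (1.53×10^-4)·(4π/3)·((0.297)³ − (0.167)³) = 1.381e-5 C.
Since E is radial and uniform over the Gaussian sphere, Φ = E·4πr² = Q_enc/ε₀.
E = k|Q_enc|/r² = (8.99×10^9)(1.381e-5)/(0.297)² = 1.41e6 N/C.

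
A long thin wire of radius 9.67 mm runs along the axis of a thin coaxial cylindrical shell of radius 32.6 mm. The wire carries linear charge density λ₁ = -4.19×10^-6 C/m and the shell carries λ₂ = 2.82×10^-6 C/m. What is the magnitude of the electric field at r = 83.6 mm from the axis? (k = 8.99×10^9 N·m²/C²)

Coaxial Gaussian cylinder, radius r = 83.6 mm, length L (r > 32.6 mm, enclosing both).
λ_enc = λ₁ + λ₂ = (-4.19×10^-6) + (2.82e-6) = -1.37e-6 C/m.
By Gauss's law (flux through the curved wall only), E·2πrL = λ_enc L/ε₀.
E = 2k|λ_enc|/r = 2(8.99×10^9)(1.37e-6)/(0.0836) = 2.95e5 N/C.

2.95×10^5 N/C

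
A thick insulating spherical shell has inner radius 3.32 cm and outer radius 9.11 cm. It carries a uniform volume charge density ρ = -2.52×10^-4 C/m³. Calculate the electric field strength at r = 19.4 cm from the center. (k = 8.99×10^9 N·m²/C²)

E = 1.81e5 N/C

Use a concentric Gaussian sphere at r = 19.4 cm (r > 9.11 cm, enclosing the whole shell).
Q_enc = ρ·(4π/3)(b³ − a³) = (-2.52e-4)·(4π/3)·((0.0911)³ − (0.0332)³) = -7.594e-7 C.
Applying ∮E·dA = Q_enc/ε₀ with Φ = E(4πr²):
E = k|Q_enc|/r² = (8.99×10^9)(7.594×10^-7)/(0.194)² = 1.81×10^5 N/C.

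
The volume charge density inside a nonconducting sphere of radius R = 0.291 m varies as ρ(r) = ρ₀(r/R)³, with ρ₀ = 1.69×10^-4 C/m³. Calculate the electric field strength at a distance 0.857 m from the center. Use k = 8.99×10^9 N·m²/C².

Take a concentric spherical Gaussian surface of radius r = 0.857 m (r > R, all charge enclosed).
Q_enc = 4π ∫₀^R ρ₀(r'/R)^3 r'² dr' = 4πρ₀R³/6 = 8.722×10^-6 C.
By Gauss's law, ∮E·dA = E·4πr² = Q_enc/ε₀.
E = k|Q_enc|/r² = (8.99×10^9)(8.722×10^-6)/(0.857)² = 1.07×10^5 N/C.

|E| ≈ 1.07×10^5 N/C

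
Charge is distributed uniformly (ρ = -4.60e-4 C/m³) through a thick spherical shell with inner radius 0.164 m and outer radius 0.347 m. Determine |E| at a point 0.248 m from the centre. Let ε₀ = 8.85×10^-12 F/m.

Symmetry ⇒ E = E(r) r̂. Gaussian sphere of radius r = 0.248 m (within the shell material, 0.164 m < r < 0.347 m).
Only the shell between 0.164 m and r is enclosed: Q_enc = ρ·(4π/3)(r³ − a³) = (-4.60×10^-4)·(4π/3)·((0.248)³ − (0.164)³) = -2.089×10^-5 C.
By Gauss's law, ∮E·dA = E·4πr² = Q_enc/ε₀.
E = |Q_enc|/(4πε₀r²) = (2.089×10^-5)/(4π·8.85×10^-12·(0.248)²) = 3.05×10^6 N/C.

E ≈ 3.05×10^6 V/m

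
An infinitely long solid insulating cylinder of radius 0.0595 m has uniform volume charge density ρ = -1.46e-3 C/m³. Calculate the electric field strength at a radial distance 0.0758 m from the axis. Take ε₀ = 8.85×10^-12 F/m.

Coaxial Gaussian cylinder, radius r = 0.0758 m, length L (r > 0.0595 m, full cross-section enclosed).
λ_enc = ρ·πR² = (-1.46e-3)π(0.0595)² = -1.624e-5 C/m.
Applying ∮E·dA = Q_enc/ε₀ with the end caps contributing no flux:
E = |λ_enc|/(2πε₀r) = (1.624×10^-5)/(2π·8.85×10^-12·0.0758) = 3.85e6 N/C.

|E| ≈ 3.85×10^6 V/m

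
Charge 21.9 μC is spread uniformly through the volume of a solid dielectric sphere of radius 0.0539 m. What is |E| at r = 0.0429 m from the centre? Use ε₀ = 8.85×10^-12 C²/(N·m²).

|E| = 5.39×10^7 V/m

Symmetry ⇒ E = E(r) r̂. Gaussian sphere of radius r = 0.0429 m (r < R).
For a uniform sphere the enclosed fraction is (r/R)³, so Q_enc = (21.9 μC)(0.0429/0.0539)³ = 1.104e-5 C.
Since E is radial and uniform over the Gaussian sphere, Φ = E·4πr² = Q_enc/ε₀.
E = |Q_enc|/(4πε₀r²) = (1.104×10^-5)/(4π·8.85×10^-12·(0.0429)²) = 5.39×10^7 N/C.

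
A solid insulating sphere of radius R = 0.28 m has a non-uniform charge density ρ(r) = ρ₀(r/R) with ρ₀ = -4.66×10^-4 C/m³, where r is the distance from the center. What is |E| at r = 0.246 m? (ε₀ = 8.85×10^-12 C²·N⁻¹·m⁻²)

E ≈ 2.85e6 V/m

Take a concentric spherical Gaussian surface of radius r = 0.246 m (r < R).
Q_enc = ∫₀^r ρ(r')·4πr'² dr' = (4πρ₀/R) ∫₀^r r'^3 dr' = 4πρ₀ r^4/(4·R) = -1.915×10^-5 C.
Applying ∮E·dA = Q_enc/ε₀ with Φ = E(4πr²):
E = |Q_enc|/(4πε₀r²) = (1.915×10^-5)/(4π·8.85×10^-12·(0.246)²) = 2.85e6 N/C.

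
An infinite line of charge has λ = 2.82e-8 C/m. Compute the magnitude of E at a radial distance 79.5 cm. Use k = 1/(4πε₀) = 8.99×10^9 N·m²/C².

|E| ≈ 638 N/C

Choose a coaxial cylinder of radius r = 79.5 cm (arbitrary length L) as the Gaussian surface.
Q_enc = λL, so λ_enc = 2.82×10^-8 C/m.
Applying ∮E·dA = Q_enc/ε₀ with the end caps contributing no flux:
E = 2k|λ_enc|/r = 2(8.99×10^9)(2.82e-8)/(0.795) = 638 N/C.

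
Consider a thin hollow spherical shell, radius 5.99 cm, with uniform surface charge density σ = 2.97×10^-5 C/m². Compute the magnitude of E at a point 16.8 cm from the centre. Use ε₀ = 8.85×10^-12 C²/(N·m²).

|E| ≈ 4.27×10^5 N/C

By spherical symmetry E is radial; choose a Gaussian sphere of radius r = 16.8 cm (r > 5.99 cm).
The entire shell is enclosed: Q_enc = σ·4πR² = (2.97e-5)·4π·(0.0599)² = 1.339×10^-6 C.
Since E is radial and uniform over the Gaussian sphere, Φ = E·4πr² = Q_enc/ε₀.
E = |Q_enc|/(4πε₀r²) = (1.339e-6)/(4π·8.85×10^-12·(0.168)²) = 4.27×10^5 N/C.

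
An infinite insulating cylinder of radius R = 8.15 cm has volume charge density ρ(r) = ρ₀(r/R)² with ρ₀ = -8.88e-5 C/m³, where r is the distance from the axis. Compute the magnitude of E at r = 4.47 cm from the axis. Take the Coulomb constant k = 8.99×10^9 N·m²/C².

Choose a coaxial cylinder of radius r = 4.47 cm (arbitrary length L) as the Gaussian surface (r < R).
λ_enc = ∫₀^r ρ(r')·2πr' dr' = (2πρ₀/R²)·r^4/4 = -8.384×10^-8 C/m.
By Gauss's law (flux through the curved wall only), E·2πrL = λ_enc L/ε₀.
E = 2k|λ_enc|/r = 2(8.99×10^9)(8.384×10^-8)/(0.0447) = 3.37e4 N/C.

E = 3.37e4 N/C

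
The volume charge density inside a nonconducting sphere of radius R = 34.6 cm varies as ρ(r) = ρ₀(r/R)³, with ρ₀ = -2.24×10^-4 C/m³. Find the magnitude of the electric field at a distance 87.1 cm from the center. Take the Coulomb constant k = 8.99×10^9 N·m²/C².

Take a concentric spherical Gaussian surface of radius r = 87.1 cm (r > R, all charge enclosed).
Q_enc = 4π ∫₀^R ρ₀(r'/R)^3 r'² dr' = 4πρ₀R³/6 = -1.943e-5 C.
Gauss's law: E·4πr² = Q_enc/ε₀.
E = k|Q_enc|/r² = (8.99×10^9)(1.943e-5)/(0.871)² = 2.30e5 N/C.

|E| ≈ 2.30×10^5 N/C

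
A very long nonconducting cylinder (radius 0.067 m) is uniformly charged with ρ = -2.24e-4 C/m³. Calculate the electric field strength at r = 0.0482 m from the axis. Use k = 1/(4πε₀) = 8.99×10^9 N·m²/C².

Coaxial Gaussian cylinder, radius r = 0.0482 m, length L (r < R).
Enclosed charge per unit length: λ_enc = ρ·πr² = (-2.24×10^-4)π(0.0482)² = -1.635×10^-6 C/m.
Gauss's law: E·2πrL = λ_enc L/ε₀.
E = 2k|λ_enc|/r = 2(8.99×10^9)(1.635×10^-6)/(0.0482) = 6.10e5 N/C.

E ≈ 6.10×10^5 V/m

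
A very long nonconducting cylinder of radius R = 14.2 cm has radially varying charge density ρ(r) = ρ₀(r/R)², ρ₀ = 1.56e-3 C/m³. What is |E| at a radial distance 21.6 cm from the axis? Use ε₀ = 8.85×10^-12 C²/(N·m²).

By cylindrical symmetry E is radial; use a coaxial Gaussian cylinder of radius 21.6 cm and length L (r > R, full charge per length enclosed).
λ_enc = 2π ∫₀^R ρ₀(r'/R)^2 r' dr' = 2πρ₀R²/4 = 4.941×10^-5 C/m.
Gauss's law: E·2πrL = λ_enc L/ε₀.
E = |λ_enc|/(2πε₀r) = (4.941×10^-5)/(2π·8.85×10^-12·0.216) = 4.11e6 N/C.

|E| = 4.11×10^6 N/C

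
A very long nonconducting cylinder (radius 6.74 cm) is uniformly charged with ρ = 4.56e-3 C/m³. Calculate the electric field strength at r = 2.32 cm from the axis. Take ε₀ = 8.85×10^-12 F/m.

By cylindrical symmetry E is radial; use a coaxial Gaussian cylinder of radius 2.32 cm and length L (r < R).
Enclosed charge per unit length: λ_enc = ρ·πr² = (4.56e-3)π(0.0232)² = 7.711×10^-6 C/m.
By Gauss's law (flux through the curved wall only), E·2πrL = λ_enc L/ε₀.
E = |λ_enc|/(2πε₀r) = (7.711e-6)/(2π·8.85×10^-12·0.0232) = 5.98×10^6 N/C.

|E| ≈ 5.98×10^6 V/m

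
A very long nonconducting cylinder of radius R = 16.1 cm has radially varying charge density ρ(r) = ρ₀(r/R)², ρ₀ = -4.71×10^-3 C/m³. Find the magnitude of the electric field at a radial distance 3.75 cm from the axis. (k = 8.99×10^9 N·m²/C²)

E = 2.71e5 N/C

Choose a coaxial cylinder of radius r = 3.75 cm (arbitrary length L) as the Gaussian surface (r < R).
λ_enc = ∫₀^r ρ(r')·2πr' dr' = (2πρ₀/R²)·r^4/4 = -5.644×10^-7 C/m.
Applying ∮E·dA = Q_enc/ε₀ with the end caps contributing no flux:
E = 2k|λ_enc|/r = 2(8.99×10^9)(5.644×10^-7)/(0.0375) = 2.71×10^5 N/C.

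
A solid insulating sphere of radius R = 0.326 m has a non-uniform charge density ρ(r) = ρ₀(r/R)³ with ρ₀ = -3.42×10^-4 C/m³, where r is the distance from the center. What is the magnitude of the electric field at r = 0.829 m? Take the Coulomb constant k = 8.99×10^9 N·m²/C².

Take a concentric spherical Gaussian surface of radius r = 0.829 m (r > R, all charge enclosed).
Q_enc = 4π ∫₀^R ρ₀(r'/R)^3 r'² dr' = 4πρ₀R³/6 = -2.482e-5 C.
Gauss's law: E·4πr² = Q_enc/ε₀.
E = k|Q_enc|/r² = (8.99×10^9)(2.482e-5)/(0.829)² = 3.25×10^5 N/C.

E = 3.25e5 V/m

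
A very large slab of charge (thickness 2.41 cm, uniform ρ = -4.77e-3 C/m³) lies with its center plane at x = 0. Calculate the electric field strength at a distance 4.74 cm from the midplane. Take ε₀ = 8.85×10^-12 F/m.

E = 6.49×10^6 V/m

The point |x| = 4.74 cm lies outside the slab (half-thickness 0.01205 m). A symmetric pillbox spanning the full slab encloses Q_enc = ρ·d·A.
Flux = 2EA ⇒ E = |ρ|d/(2ε₀), independent of distance outside.
E = (4.77×10^-3)(0.0241)/(2·8.85×10^-12) = 6.49e6 N/C.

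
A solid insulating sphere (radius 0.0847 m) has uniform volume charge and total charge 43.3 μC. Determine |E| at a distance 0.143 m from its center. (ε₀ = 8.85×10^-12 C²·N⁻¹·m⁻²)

1.90×10^7 N/C

Take a concentric spherical Gaussian surface of radius r = 0.143 m (r > R, so the entire charge is enclosed).
Q_enc = 43.3 μC = 4.33e-5 C.
Applying ∮E·dA = Q_enc/ε₀ with Φ = E(4πr²):
E = |Q_enc|/(4πε₀r²) = (4.33×10^-5)/(4π·8.85×10^-12·(0.143)²) = 1.90e7 N/C.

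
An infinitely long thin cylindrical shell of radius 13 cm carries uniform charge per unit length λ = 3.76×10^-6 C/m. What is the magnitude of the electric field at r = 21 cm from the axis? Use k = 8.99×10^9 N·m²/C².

Coaxial Gaussian cylinder, radius r = 21 cm, length L (r > 13 cm).
The full line charge is enclosed: λ_enc = 3.76×10^-6 C/m.
Gauss's law: E·2πrL = λ_enc L/ε₀.
E = 2k|λ_enc|/r = 2(8.99×10^9)(3.76×10^-6)/(0.21) = 3.22×10^5 N/C.

E = 3.22×10^5 N/C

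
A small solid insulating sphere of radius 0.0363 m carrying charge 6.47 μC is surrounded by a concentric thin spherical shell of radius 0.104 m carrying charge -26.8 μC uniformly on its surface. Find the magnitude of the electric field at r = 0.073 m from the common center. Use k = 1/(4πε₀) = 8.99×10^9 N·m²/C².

1.09e7 N/C

Take a concentric spherical Gaussian surface of radius r = 0.073 m (between the bodies, 0.0363 m < r < 0.104 m).
Only the inner charge is enclosed; the outer shell contributes nothing inside itself. Q_enc = 6.47 μC = 6.47×10^-6 C.
By Gauss's law, ∮E·dA = E·4πr² = Q_enc/ε₀.
E = k|Q_enc|/r² = (8.99×10^9)(6.47e-6)/(0.073)² = 1.09×10^7 N/C.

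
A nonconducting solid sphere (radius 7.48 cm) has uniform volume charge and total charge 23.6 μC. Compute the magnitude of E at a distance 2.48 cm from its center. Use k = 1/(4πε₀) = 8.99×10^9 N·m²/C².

By spherical symmetry E is radial; choose a Gaussian sphere of radius r = 2.48 cm (r < R).
For a uniform sphere the enclosed fraction is (r/R)³, so Q_enc = (23.6 μC)(0.0248/0.0748)³ = 8.601×10^-7 C.
Gauss's law: E·4πr² = Q_enc/ε₀.
E = k|Q_enc|/r² = (8.99×10^9)(8.601×10^-7)/(0.0248)² = 1.26e7 N/C.

|E| = 1.26×10^7 V/m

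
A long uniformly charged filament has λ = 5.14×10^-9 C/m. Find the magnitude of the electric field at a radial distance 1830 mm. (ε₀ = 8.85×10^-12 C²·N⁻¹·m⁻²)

By cylindrical symmetry E is radial; use a coaxial Gaussian cylinder of radius 1830 mm and length L.
Q_enc = λL, so λ_enc = 5.14×10^-9 C/m.
Gauss's law: E·2πrL = λ_enc L/ε₀.
E = |λ_enc|/(2πε₀r) = (5.14×10^-9)/(2π·8.85×10^-12·1.83) = 50.5 N/C.

|E| = 50.5 N/C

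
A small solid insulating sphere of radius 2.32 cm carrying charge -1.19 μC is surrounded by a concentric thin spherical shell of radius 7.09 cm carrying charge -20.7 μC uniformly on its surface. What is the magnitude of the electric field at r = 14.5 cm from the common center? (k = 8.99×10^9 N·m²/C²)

Take a concentric spherical Gaussian surface of radius r = 14.5 cm (r > 7.09 cm, enclosing both).
Q_enc = (-1.19 μC) + (-20.7 μC) = -2.189×10^-5 C.
Applying ∮E·dA = Q_enc/ε₀ with Φ = E(4πr²):
E = k|Q_enc|/r² = (8.99×10^9)(2.189e-5)/(0.145)² = 9.36×10^6 N/C.

9.36×10^6 N/C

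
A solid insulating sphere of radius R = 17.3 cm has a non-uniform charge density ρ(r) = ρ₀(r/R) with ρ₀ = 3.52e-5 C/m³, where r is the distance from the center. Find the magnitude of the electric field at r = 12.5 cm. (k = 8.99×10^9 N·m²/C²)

Symmetry ⇒ E = E(r) r̂. Gaussian sphere of radius r = 12.5 cm (r < R).
Q_enc = ∫₀^r ρ(r')·4πr'² dr' = (4πρ₀/R) ∫₀^r r'^3 dr' = 4πρ₀ r^4/(4·R) = 1.561×10^-7 C.
Applying ∮E·dA = Q_enc/ε₀ with Φ = E(4πr²):
E = k|Q_enc|/r² = (8.99×10^9)(1.561×10^-7)/(0.125)² = 8.98×10^4 N/C.

|E| ≈ 8.98×10^4 N/C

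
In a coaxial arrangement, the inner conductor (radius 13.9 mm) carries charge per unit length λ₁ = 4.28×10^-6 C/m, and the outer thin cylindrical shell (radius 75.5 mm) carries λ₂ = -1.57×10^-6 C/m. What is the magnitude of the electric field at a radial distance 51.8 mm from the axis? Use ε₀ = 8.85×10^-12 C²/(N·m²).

By cylindrical symmetry E is radial; use a coaxial Gaussian cylinder of radius 51.8 mm and length L (between the conductors, 13.9 mm < r < 75.5 mm).
The shell at 75.5 mm lies outside the Gaussian surface, so λ_enc = λ₁ = 4.28e-6 C/m.
Applying ∮E·dA = Q_enc/ε₀ with the end caps contributing no flux:
E = |λ_enc|/(2πε₀r) = (4.28×10^-6)/(2π·8.85×10^-12·0.0518) = 1.49×10^6 N/C.

E = 1.49×10^6 N/C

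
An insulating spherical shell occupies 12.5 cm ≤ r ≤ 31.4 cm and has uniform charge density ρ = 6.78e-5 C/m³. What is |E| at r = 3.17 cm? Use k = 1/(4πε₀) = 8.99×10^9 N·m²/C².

E = 0 (no enclosed charge)

By spherical symmetry E is radial; choose a Gaussian sphere of radius r = 3.17 cm (r < 12.5 cm, inside the empty cavity).
No charge is enclosed, so by Gauss's law E·4πr² = 0 ⇒ E = 0.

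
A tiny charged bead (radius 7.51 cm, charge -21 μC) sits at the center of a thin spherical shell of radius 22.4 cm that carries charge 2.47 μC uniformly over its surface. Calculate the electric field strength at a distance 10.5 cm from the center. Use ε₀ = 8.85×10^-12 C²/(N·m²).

Take a concentric spherical Gaussian surface of radius r = 10.5 cm (between the bodies, 7.51 cm < r < 22.4 cm).
Only the inner charge is enclosed; the outer shell contributes nothing inside itself. Q_enc = -21 μC = -2.10×10^-5 C.
Gauss's law: E·4πr² = Q_enc/ε₀.
E = |Q_enc|/(4πε₀r²) = (2.10×10^-5)/(4π·8.85×10^-12·(0.105)²) = 1.71×10^7 N/C.

1.71×10^7 V/m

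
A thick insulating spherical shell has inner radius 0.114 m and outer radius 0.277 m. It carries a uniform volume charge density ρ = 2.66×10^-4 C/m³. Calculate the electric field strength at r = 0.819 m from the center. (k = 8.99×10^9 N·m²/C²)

|E| ≈ 2.95×10^5 N/C

By spherical symmetry E is radial; choose a Gaussian sphere of radius r = 0.819 m (r > 0.277 m, enclosing the whole shell).
Q_enc = ρ·(4π/3)(b³ − a³) = (2.66×10^-4)·(4π/3)·((0.277)³ − (0.114)³) = 2.203e-5 C.
Since E is radial and uniform over the Gaussian sphere, Φ = E·4πr² = Q_enc/ε₀.
E = k|Q_enc|/r² = (8.99×10^9)(2.203×10^-5)/(0.819)² = 2.95e5 N/C.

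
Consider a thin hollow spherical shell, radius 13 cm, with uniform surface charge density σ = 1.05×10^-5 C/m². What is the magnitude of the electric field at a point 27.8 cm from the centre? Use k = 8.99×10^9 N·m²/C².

Use a concentric Gaussian sphere at r = 27.8 cm (r > 13 cm).
The entire shell is enclosed: Q_enc = σ·4πR² = (1.05e-5)·4π·(0.13)² = 2.23×10^-6 C.
By Gauss's law, ∮E·dA = E·4πr² = Q_enc/ε₀.
E = k|Q_enc|/r² = (8.99×10^9)(2.23×10^-6)/(0.278)² = 2.59×10^5 N/C.

|E| ≈ 2.59×10^5 N/C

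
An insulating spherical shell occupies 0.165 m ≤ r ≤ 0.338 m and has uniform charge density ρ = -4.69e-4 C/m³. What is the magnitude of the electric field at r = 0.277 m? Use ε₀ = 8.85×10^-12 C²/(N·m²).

Take a concentric spherical Gaussian surface of radius r = 0.277 m (within the shell material, 0.165 m < r < 0.338 m).
Only the shell between 0.165 m and r is enclosed: Q_enc = ρ·(4π/3)(r³ − a³) = (-4.69×10^-4)·(4π/3)·((0.277)³ − (0.165)³) = -3.293×10^-5 C.
By Gauss's law, ∮E·dA = E·4πr² = Q_enc/ε₀.
E = |Q_enc|/(4πε₀r²) = (3.293×10^-5)/(4π·8.85×10^-12·(0.277)²) = 3.86×10^6 N/C.

3.86×10^6 V/m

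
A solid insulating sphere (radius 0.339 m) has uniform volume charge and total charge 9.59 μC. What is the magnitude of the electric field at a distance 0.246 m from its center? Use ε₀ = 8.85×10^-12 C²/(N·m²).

|E| = 5.45×10^5 N/C

By spherical symmetry E is radial; choose a Gaussian sphere of radius r = 0.246 m (r < R).
For a uniform sphere the enclosed fraction is (r/R)³, so Q_enc = (9.59 μC)(0.246/0.339)³ = 3.665×10^-6 C.
Since E is radial and uniform over the Gaussian sphere, Φ = E·4πr² = Q_enc/ε₀.
E = |Q_enc|/(4πε₀r²) = (3.665×10^-6)/(4π·8.85×10^-12·(0.246)²) = 5.45×10^5 N/C.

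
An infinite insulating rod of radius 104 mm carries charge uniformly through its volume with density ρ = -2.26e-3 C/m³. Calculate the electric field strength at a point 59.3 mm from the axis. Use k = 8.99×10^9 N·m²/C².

|E| ≈ 7.57×10^6 N/C

Coaxial Gaussian cylinder, radius r = 59.3 mm, length L (r < R).
Charge inside radius r per length L is ρ·πr²·L, so λ_enc = ρπr² = -2.497×10^-5 C/m.
By Gauss's law (flux through the curved wall only), E·2πrL = λ_enc L/ε₀.
E = 2k|λ_enc|/r = 2(8.99×10^9)(2.497e-5)/(0.0593) = 7.57×10^6 N/C.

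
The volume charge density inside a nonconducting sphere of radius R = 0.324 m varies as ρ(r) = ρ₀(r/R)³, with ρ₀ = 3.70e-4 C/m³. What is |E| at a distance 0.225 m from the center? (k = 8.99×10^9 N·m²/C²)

E = 5.25×10^5 N/C

Symmetry ⇒ E = E(r) r̂. Gaussian sphere of radius r = 0.225 m (r < R).
Integrate the density: Q_enc = 4π ∫₀^r ρ₀(r'/R)^3 r'² dr' = 4πρ₀ r^6/(6·R³) = 2.956e-6 C.
By Gauss's law, ∮E·dA = E·4πr² = Q_enc/ε₀.
E = k|Q_enc|/r² = (8.99×10^9)(2.956×10^-6)/(0.225)² = 5.25e5 N/C.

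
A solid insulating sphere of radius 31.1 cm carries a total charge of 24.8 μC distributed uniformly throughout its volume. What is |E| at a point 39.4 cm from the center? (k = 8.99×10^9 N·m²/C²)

1.44e6 V/m

Symmetry ⇒ E = E(r) r̂. Gaussian sphere of radius r = 39.4 cm (r > R, so the entire charge is enclosed).
Q_enc = 24.8 μC = 2.48×10^-5 C.
Gauss's law: E·4πr² = Q_enc/ε₀.
E = k|Q_enc|/r² = (8.99×10^9)(2.48×10^-5)/(0.394)² = 1.44e6 N/C.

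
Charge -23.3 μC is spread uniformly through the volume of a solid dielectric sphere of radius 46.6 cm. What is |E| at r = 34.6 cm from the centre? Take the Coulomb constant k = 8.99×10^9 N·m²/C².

E ≈ 7.16e5 N/C

Take a concentric spherical Gaussian surface of radius r = 34.6 cm (r < R).
Only the charge within r is enclosed: Q_enc = Q·(r/R)³ = (-23.3 μC)·(34.6 cm/46.6 cm)³ = -9.537e-6 C.
By Gauss's law, ∮E·dA = E·4πr² = Q_enc/ε₀.
E = k|Q_enc|/r² = (8.99×10^9)(9.537×10^-6)/(0.346)² = 7.16×10^5 N/C.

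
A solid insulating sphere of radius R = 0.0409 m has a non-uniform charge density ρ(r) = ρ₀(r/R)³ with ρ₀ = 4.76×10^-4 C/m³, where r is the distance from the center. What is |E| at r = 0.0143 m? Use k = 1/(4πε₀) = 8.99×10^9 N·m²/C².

By spherical symmetry E is radial; choose a Gaussian sphere of radius r = 0.0143 m (r < R).
Q_enc = ∫₀^r ρ(r')·4πr'² dr' = (4πρ₀/R³) ∫₀^r r'^5 dr' = 4πρ₀ r^6/(6·R³) = 1.246×10^-10 C.
Gauss's law: E·4πr² = Q_enc/ε₀.
E = k|Q_enc|/r² = (8.99×10^9)(1.246×10^-10)/(0.0143)² = 5.48e3 N/C.

|E| = 5.48e3 N/C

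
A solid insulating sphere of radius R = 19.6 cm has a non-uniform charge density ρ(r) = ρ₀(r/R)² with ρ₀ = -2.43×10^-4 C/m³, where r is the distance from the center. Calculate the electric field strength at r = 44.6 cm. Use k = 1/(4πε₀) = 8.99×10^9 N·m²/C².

E ≈ 2.08×10^5 N/C

Symmetry ⇒ E = E(r) r̂. Gaussian sphere of radius r = 44.6 cm (r > R, all charge enclosed).
Q_enc = 4π ∫₀^R ρ₀(r'/R)^2 r'² dr' = 4πρ₀R³/5 = -4.598×10^-6 C.
By Gauss's law, ∮E·dA = E·4πr² = Q_enc/ε₀.
E = k|Q_enc|/r² = (8.99×10^9)(4.598×10^-6)/(0.446)² = 2.08×10^5 N/C.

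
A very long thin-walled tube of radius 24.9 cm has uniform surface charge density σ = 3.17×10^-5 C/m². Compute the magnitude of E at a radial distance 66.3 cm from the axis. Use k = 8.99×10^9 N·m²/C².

|E| = 1.34×10^6 N/C

By cylindrical symmetry E is radial; use a coaxial Gaussian cylinder of radius 66.3 cm and length L (r > 24.9 cm).
The whole shell is enclosed: λ_enc = σ·2πR = (3.17×10^-5)·2π·(0.249) = 4.96×10^-5 C/m.
By Gauss's law (flux through the curved wall only), E·2πrL = λ_enc L/ε₀.
E = 2k|λ_enc|/r = 2(8.99×10^9)(4.96e-5)/(0.663) = 1.34×10^6 N/C.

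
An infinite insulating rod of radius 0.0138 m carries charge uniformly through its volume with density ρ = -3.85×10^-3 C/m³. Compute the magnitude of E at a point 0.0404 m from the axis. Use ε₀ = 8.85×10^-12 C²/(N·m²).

Take a coaxial cylindrical Gaussian surface of radius r = 0.0404 m and length L (r > 0.0138 m, full cross-section enclosed).
λ_enc = ρ·πR² = (-3.85e-3)π(0.0138)² = -2.303e-6 C/m.
Gauss's law: E·2πrL = λ_enc L/ε₀.
E = |λ_enc|/(2πε₀r) = (2.303×10^-6)/(2π·8.85×10^-12·0.0404) = 1.03×10^6 N/C.

1.03e6 V/m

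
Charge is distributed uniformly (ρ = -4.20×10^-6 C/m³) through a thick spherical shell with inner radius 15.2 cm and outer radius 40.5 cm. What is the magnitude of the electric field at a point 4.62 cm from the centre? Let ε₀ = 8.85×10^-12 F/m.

E = 0

Use a concentric Gaussian sphere at r = 4.62 cm (r < 15.2 cm, inside the empty cavity).
Q_enc = 0 (all charge lies at larger r); Gauss's law gives E = 0.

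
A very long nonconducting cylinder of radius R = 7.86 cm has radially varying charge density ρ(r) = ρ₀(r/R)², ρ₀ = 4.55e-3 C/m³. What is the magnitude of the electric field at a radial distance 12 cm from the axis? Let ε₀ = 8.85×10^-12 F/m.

Coaxial Gaussian cylinder, radius r = 12 cm, length L (r > R, full charge per length enclosed).
λ_enc = 2π ∫₀^R ρ₀(r'/R)^2 r' dr' = 2πρ₀R²/4 = 4.415×10^-5 C/m.
Applying ∮E·dA = Q_enc/ε₀ with the end caps contributing no flux:
E = |λ_enc|/(2πε₀r) = (4.415e-5)/(2π·8.85×10^-12·0.12) = 6.62×10^6 N/C.

|E| = 6.62×10^6 V/m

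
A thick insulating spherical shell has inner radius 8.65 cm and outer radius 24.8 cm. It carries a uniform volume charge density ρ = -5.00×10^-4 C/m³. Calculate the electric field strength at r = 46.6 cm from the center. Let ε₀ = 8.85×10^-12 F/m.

Take a concentric spherical Gaussian surface of radius r = 46.6 cm (r > 24.8 cm, enclosing the whole shell).
Q_enc = ρ·(4π/3)(b³ − a³) = (-5.00×10^-4)·(4π/3)·((0.248)³ − (0.0865)³) = -3.059×10^-5 C.
Applying ∮E·dA = Q_enc/ε₀ with Φ = E(4πr²):
E = |Q_enc|/(4πε₀r²) = (3.059×10^-5)/(4π·8.85×10^-12·(0.466)²) = 1.27×10^6 N/C.

|E| = 1.27×10^6 N/C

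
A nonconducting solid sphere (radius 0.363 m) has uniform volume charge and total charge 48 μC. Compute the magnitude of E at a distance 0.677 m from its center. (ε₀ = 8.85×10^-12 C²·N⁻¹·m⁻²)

|E| ≈ 9.42×10^5 N/C

Symmetry ⇒ E = E(r) r̂. Gaussian sphere of radius r = 0.677 m (r > R, so the entire charge is enclosed).
Q_enc = 48 μC = 4.80e-5 C.
Applying ∮E·dA = Q_enc/ε₀ with Φ = E(4πr²):
E = |Q_enc|/(4πε₀r²) = (4.80e-5)/(4π·8.85×10^-12·(0.677)²) = 9.42×10^5 N/C.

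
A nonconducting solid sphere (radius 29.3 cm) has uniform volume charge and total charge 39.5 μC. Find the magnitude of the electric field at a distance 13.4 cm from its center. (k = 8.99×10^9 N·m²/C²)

|E| = 1.89e6 N/C

Use a concentric Gaussian sphere at r = 13.4 cm (r < R).
Only the charge within r is enclosed: Q_enc = Q·(r/R)³ = (39.5 μC)·(13.4 cm/29.3 cm)³ = 3.778×10^-6 C.
Since E is radial and uniform over the Gaussian sphere, Φ = E·4πr² = Q_enc/ε₀.
E = k|Q_enc|/r² = (8.99×10^9)(3.778e-6)/(0.134)² = 1.89×10^6 N/C.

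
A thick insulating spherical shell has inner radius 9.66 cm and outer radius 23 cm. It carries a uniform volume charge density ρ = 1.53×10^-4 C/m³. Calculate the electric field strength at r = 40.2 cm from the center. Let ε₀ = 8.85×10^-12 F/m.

|E| ≈ 4.02×10^5 N/C

Take a concentric spherical Gaussian surface of radius r = 40.2 cm (r > 23 cm, enclosing the whole shell).
Q_enc = ρ·(4π/3)(b³ − a³) = (1.53×10^-4)·(4π/3)·((0.23)³ − (0.0966)³) = 7.22×10^-6 C.
Applying ∮E·dA = Q_enc/ε₀ with Φ = E(4πr²):
E = |Q_enc|/(4πε₀r²) = (7.22×10^-6)/(4π·8.85×10^-12·(0.402)²) = 4.02×10^5 N/C.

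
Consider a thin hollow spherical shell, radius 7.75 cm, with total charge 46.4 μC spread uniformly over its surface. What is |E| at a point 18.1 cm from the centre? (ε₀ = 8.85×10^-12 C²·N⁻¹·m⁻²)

By spherical symmetry E is radial; choose a Gaussian sphere of radius r = 18.1 cm (r > 7.75 cm).
The entire shell is enclosed: Q_enc = 4.64×10^-5 C.
Applying ∮E·dA = Q_enc/ε₀ with Φ = E(4πr²):
E = |Q_enc|/(4πε₀r²) = (4.64×10^-5)/(4π·8.85×10^-12·(0.181)²) = 1.27×10^7 N/C.

E = 1.27e7 V/m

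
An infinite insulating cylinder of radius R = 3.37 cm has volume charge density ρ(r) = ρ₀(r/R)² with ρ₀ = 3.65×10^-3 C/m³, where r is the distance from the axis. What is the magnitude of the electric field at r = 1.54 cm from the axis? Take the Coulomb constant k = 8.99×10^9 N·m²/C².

E = 3.32×10^5 N/C

Coaxial Gaussian cylinder, radius r = 1.54 cm, length L (r < R).
λ_enc = ∫₀^r ρ(r')·2πr' dr' = (2πρ₀/R²)·r^4/4 = 2.839×10^-7 C/m.
By Gauss's law (flux through the curved wall only), E·2πrL = λ_enc L/ε₀.
E = 2k|λ_enc|/r = 2(8.99×10^9)(2.839×10^-7)/(0.0154) = 3.32e5 N/C.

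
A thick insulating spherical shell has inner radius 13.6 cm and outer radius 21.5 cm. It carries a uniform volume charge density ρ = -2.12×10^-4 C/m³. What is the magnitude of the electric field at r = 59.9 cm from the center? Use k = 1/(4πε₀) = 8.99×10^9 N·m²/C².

Symmetry ⇒ E = E(r) r̂. Gaussian sphere of radius r = 59.9 cm (r > 21.5 cm, enclosing the whole shell).
Q_enc = ρ·(4π/3)(b³ − a³) = (-2.12×10^-4)·(4π/3)·((0.215)³ − (0.136)³) = -6.592×10^-6 C.
Since E is radial and uniform over the Gaussian sphere, Φ = E·4πr² = Q_enc/ε₀.
E = k|Q_enc|/r² = (8.99×10^9)(6.592×10^-6)/(0.599)² = 1.65e5 N/C.

|E| ≈ 1.65×10^5 N/C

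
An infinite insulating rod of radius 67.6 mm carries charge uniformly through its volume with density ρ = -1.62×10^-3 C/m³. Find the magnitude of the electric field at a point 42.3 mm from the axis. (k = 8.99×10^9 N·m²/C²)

Take a coaxial cylindrical Gaussian surface of radius r = 42.3 mm and length L (r < R).
Charge inside radius r per length L is ρ·πr²·L, so λ_enc = ρπr² = -9.106×10^-6 C/m.
By Gauss's law (flux through the curved wall only), E·2πrL = λ_enc L/ε₀.
E = 2k|λ_enc|/r = 2(8.99×10^9)(9.106e-6)/(0.0423) = 3.87e6 N/C.

3.87×10^6 N/C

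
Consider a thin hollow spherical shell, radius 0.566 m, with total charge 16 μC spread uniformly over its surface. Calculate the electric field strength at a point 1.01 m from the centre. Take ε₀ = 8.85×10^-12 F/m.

E ≈ 1.41×10^5 V/m

Take a concentric spherical Gaussian surface of radius r = 1.01 m (r > 0.566 m).
The entire shell is enclosed: Q_enc = 1.60e-5 C.
By Gauss's law, ∮E·dA = E·4πr² = Q_enc/ε₀.
E = |Q_enc|/(4πε₀r²) = (1.60×10^-5)/(4π·8.85×10^-12·(1.01)²) = 1.41e5 N/C.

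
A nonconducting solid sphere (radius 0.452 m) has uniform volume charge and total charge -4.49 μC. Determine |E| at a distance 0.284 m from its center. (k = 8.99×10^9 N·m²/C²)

Use a concentric Gaussian sphere at r = 0.284 m (r < R).
For a uniform sphere the enclosed fraction is (r/R)³, so Q_enc = (-4.49 μC)(0.284/0.452)³ = -1.114e-6 C.
By Gauss's law, ∮E·dA = E·4πr² = Q_enc/ε₀.
E = k|Q_enc|/r² = (8.99×10^9)(1.114×10^-6)/(0.284)² = 1.24×10^5 N/C.

1.24×10^5 N/C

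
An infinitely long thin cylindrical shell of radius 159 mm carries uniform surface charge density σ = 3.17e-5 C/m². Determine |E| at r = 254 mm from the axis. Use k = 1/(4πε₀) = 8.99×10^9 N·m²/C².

Take a coaxial cylindrical Gaussian surface of radius r = 254 mm and length L (r > 159 mm).
The whole shell is enclosed: λ_enc = σ·2πR = (3.17e-5)·2π·(0.159) = 3.167e-5 C/m.
Applying ∮E·dA = Q_enc/ε₀ with the end caps contributing no flux:
E = 2k|λ_enc|/r = 2(8.99×10^9)(3.167×10^-5)/(0.254) = 2.24×10^6 N/C.

|E| = 2.24×10^6 N/C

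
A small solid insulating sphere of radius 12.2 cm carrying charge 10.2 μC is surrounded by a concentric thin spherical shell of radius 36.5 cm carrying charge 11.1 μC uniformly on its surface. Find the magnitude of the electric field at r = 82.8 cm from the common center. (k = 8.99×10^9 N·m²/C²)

2.79e5 N/C

By spherical symmetry E is radial; choose a Gaussian sphere of radius r = 82.8 cm (r > 36.5 cm, enclosing both).
Q_enc = (10.2 μC) + (11.1 μC) = 2.13×10^-5 C.
Gauss's law: E·4πr² = Q_enc/ε₀.
E = k|Q_enc|/r² = (8.99×10^9)(2.13e-5)/(0.828)² = 2.79×10^5 N/C.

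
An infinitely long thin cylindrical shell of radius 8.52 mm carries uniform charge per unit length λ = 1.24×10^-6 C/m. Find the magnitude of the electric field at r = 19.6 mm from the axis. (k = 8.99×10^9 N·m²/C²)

Coaxial Gaussian cylinder, radius r = 19.6 mm, length L (r > 8.52 mm).
The full line charge is enclosed: λ_enc = 1.24×10^-6 C/m.
By Gauss's law (flux through the curved wall only), E·2πrL = λ_enc L/ε₀.
E = 2k|λ_enc|/r = 2(8.99×10^9)(1.24e-6)/(0.0196) = 1.14×10^6 N/C.

E = 1.14×10^6 N/C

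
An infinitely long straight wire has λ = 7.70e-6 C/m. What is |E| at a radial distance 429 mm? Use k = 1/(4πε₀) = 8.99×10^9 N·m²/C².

Choose a coaxial cylinder of radius r = 429 mm (arbitrary length L) as the Gaussian surface.
Q_enc = λL, so λ_enc = 7.70×10^-6 C/m.
Since E is radial and uniform over the curved surface, Φ = E·2πrL = Q_enc/ε₀ = λ_enc L/ε₀.
E = 2k|λ_enc|/r = 2(8.99×10^9)(7.70×10^-6)/(0.429) = 3.23×10^5 N/C.

3.23×10^5 V/m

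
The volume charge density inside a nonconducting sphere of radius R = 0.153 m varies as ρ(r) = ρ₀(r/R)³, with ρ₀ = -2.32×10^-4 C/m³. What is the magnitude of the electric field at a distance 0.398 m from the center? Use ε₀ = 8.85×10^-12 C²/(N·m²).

|E| ≈ 9.88×10^4 N/C

By spherical symmetry E is radial; choose a Gaussian sphere of radius r = 0.398 m (r > R, all charge enclosed).
Q_enc = 4π ∫₀^R ρ₀(r'/R)^3 r'² dr' = 4πρ₀R³/6 = -1.74×10^-6 C.
Gauss's law: E·4πr² = Q_enc/ε₀.
E = |Q_enc|/(4πε₀r²) = (1.74e-6)/(4π·8.85×10^-12·(0.398)²) = 9.88×10^4 N/C.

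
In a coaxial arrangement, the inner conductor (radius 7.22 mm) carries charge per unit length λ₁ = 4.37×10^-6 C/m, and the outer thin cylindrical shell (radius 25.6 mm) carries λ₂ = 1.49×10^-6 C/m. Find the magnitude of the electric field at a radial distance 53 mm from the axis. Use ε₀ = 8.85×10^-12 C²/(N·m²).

By cylindrical symmetry E is radial; use a coaxial Gaussian cylinder of radius 53 mm and length L (r > 25.6 mm, enclosing both).
λ_enc = λ₁ + λ₂ = (4.37e-6) + (1.49e-6) = 5.86×10^-6 C/m.
By Gauss's law (flux through the curved wall only), E·2πrL = λ_enc L/ε₀.
E = |λ_enc|/(2πε₀r) = (5.86×10^-6)/(2π·8.85×10^-12·0.053) = 1.99×10^6 N/C.

|E| = 1.99e6 N/C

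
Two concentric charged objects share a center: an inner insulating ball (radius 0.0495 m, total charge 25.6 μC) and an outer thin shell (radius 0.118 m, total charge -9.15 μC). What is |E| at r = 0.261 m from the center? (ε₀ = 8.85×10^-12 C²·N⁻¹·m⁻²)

E ≈ 2.17e6 N/C

Symmetry ⇒ E = E(r) r̂. Gaussian sphere of radius r = 0.261 m (r > 0.118 m, enclosing both).
Q_enc = (25.6 μC) + (-9.15 μC) = 1.645×10^-5 C.
Gauss's law: E·4πr² = Q_enc/ε₀.
E = |Q_enc|/(4πε₀r²) = (1.645e-5)/(4π·8.85×10^-12·(0.261)²) = 2.17×10^6 N/C.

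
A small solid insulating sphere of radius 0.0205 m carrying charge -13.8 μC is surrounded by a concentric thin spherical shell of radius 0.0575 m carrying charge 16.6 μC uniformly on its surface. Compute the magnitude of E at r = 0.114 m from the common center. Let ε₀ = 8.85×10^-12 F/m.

1.94e6 N/C

By spherical symmetry E is radial; choose a Gaussian sphere of radius r = 0.114 m (r > 0.0575 m, enclosing both).
Q_enc = (-13.8 μC) + (16.6 μC) = 2.80×10^-6 C.
Since E is radial and uniform over the Gaussian sphere, Φ = E·4πr² = Q_enc/ε₀.
E = |Q_enc|/(4πε₀r²) = (2.80e-6)/(4π·8.85×10^-12·(0.114)²) = 1.94×10^6 N/C.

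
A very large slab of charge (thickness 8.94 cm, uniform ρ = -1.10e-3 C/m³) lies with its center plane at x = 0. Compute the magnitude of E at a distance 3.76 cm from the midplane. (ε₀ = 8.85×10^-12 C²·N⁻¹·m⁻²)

E = 4.67e6 V/m

By symmetry E is perpendicular to the slab. A Gaussian pillbox from −3.76 cm to +3.76 cm (face area A) lies entirely within the slab.
Q_enc = ρ·(2x)·A and flux = 2EA, so 2EA = 2ρxA/ε₀ ⇒ E = |ρ|x/ε₀.
E = (1.10×10^-3)(0.0376)/(8.85×10^-12) = 4.67×10^6 N/C.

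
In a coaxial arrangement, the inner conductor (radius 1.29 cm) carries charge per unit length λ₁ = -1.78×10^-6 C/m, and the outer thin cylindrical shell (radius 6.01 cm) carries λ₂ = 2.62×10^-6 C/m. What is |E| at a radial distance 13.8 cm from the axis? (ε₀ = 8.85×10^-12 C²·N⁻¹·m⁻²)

Coaxial Gaussian cylinder, radius r = 13.8 cm, length L (r > 6.01 cm, enclosing both).
λ_enc = λ₁ + λ₂ = (-1.78e-6) + (2.62×10^-6) = 8.40×10^-7 C/m.
Applying ∮E·dA = Q_enc/ε₀ with the end caps contributing no flux:
E = |λ_enc|/(2πε₀r) = (8.40×10^-7)/(2π·8.85×10^-12·0.138) = 1.09e5 N/C.

E = 1.09×10^5 V/m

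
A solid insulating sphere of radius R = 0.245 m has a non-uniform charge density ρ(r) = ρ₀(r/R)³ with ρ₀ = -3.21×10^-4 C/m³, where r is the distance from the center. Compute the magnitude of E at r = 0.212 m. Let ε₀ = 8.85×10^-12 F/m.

Take a concentric spherical Gaussian surface of radius r = 0.212 m (r < R).
Integrate the density: Q_enc = 4π ∫₀^r ρ₀(r'/R)^3 r'² dr' = 4πρ₀ r^6/(6·R³) = -4.15×10^-6 C.
Since E is radial and uniform over the Gaussian sphere, Φ = E·4πr² = Q_enc/ε₀.
E = |Q_enc|/(4πε₀r²) = (4.15e-6)/(4π·8.85×10^-12·(0.212)²) = 8.30×10^5 N/C.

E ≈ 8.30e5 N/C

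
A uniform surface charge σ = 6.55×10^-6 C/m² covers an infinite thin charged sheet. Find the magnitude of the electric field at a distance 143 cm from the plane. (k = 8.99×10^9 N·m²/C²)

Choose a cylindrical pillbox piercing the sheet, end faces (area A) parallel to it.
Flux Φ = 2EA and Q_enc = σA, so 2EA = σA/ε₀ ⇒ E = |σ|/(2ε₀), independent of distance.
E = 2πk|σ| = 2π(8.99×10^9)(6.55×10^-6) = 3.70×10^5 N/C.

E ≈ 3.70e5 N/C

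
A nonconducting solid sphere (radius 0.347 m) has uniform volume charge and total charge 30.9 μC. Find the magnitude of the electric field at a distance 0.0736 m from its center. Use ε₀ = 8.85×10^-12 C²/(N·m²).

|E| = 4.89×10^5 N/C

By spherical symmetry E is radial; choose a Gaussian sphere of radius r = 0.0736 m (r < R).
Only the charge within r is enclosed: Q_enc = Q·(r/R)³ = (30.9 μC)·(0.0736 m/0.347 m)³ = 2.949e-7 C.
Applying ∮E·dA = Q_enc/ε₀ with Φ = E(4πr²):
E = |Q_enc|/(4πε₀r²) = (2.949e-7)/(4π·8.85×10^-12·(0.0736)²) = 4.89×10^5 N/C.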